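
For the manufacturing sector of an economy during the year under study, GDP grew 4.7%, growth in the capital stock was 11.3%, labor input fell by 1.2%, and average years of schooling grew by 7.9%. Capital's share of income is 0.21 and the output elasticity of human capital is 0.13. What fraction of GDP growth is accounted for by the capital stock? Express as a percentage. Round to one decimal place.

50.5%

The capital stock contributed 0.21 × 11.3 = 2.373 pp.
Share of growth = 2.373 / 4.7 × 100 = 50.489%.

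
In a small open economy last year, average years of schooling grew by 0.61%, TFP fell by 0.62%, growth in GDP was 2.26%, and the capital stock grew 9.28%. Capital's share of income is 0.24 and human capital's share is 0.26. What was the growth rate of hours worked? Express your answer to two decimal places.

Labor's share = 1 − 0.24 − 0.26 = 0.5.
gY = gA + 0.24×9.28 + 0.26×0.61 + 0.5×g.
0.5×g = 2.26 + 0.62 − 2.3858 = 0.4942.
g = 0.4942 / 0.5 = 0.9884%.

0.99%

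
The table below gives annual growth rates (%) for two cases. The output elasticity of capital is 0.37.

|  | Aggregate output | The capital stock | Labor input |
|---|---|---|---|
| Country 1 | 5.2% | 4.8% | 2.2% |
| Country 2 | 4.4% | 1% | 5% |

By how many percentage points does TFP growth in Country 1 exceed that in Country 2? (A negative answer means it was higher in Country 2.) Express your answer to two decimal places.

Labor's share = 1 − 0.37 = 0.63.
Country 1: TFP = 5.2 − 1.776 − 1.386 = 2.038%.
Country 2: TFP = 4.4 − 0.37 − 3.15 = 0.88%.
Difference = 2.038 − (0.88) = 1.158 pp.

1.16 percentage points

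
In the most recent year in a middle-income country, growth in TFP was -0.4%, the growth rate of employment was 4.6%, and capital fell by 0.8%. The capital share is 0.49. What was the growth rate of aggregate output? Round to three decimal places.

1.554%

Labor's share = 1 − 0.49 = 0.51.
Capital: 0.49 × (-0.8) = -0.392 pp.
Employment: 0.51 × 4.6 = 2.346 pp.
Output growth = -0.4 + 1.954 = 1.554%.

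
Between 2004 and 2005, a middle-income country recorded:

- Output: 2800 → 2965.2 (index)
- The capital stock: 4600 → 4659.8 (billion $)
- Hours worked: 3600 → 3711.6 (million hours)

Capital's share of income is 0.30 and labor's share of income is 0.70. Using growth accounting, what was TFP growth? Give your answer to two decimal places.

Output growth = (2965.2 − 2800) / 2800 = 5.9%.
The capital stock growth = (4659.8 − 4600) / 4600 = 1.3%.
Hours worked growth = (3711.6 − 3600) / 3600 = 3.1%.
Labor's share = 1 − 0.3 = 0.7.
The capital stock: 0.3 × 1.3 = 0.39 pp.
Hours worked: 0.7 × 3.1 = 2.17 pp.
TFP growth = 5.9 − 2.56 = 3.34%.

TFP growth was 3.34%.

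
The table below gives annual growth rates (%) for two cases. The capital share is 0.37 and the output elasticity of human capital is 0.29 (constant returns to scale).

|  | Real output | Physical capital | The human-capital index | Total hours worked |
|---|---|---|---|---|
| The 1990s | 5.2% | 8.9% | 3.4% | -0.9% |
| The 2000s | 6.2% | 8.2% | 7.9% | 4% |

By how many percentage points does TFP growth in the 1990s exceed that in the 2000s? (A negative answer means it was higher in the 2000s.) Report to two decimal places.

1.71 percentage points

Labor's share = 1 − 0.37 − 0.29 = 0.34.
The 1990s: TFP = 5.2 − 3.293 − 0.986 + 0.306 = 1.227%.
The 2000s: TFP = 6.2 − 3.034 − 2.291 − 1.36 = -0.485%.
Difference = 1.227 − (-0.485) = 1.712 pp.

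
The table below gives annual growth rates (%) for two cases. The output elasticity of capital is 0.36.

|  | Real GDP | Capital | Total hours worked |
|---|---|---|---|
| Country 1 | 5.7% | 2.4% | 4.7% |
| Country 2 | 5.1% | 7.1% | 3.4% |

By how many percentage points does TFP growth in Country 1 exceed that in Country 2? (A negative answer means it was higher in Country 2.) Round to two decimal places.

Labor's share = 1 − 0.36 = 0.64.
Country 1: TFP = 5.7 − 0.864 − 3.008 = 1.828%.
Country 2: TFP = 5.1 − 2.556 − 2.176 = 0.368%.
Difference = 1.828 − (0.368) = 1.46 pp.

1.46 percentage points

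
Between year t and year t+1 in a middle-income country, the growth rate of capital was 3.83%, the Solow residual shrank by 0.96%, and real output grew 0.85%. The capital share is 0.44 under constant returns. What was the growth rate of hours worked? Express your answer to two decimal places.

Labor's share = 1 − 0.44 = 0.56.
gY = gA + 0.44×3.83 + 0.56×g.
0.56×g = 0.85 + 0.96 − 1.6852 = 0.1248.
g = 0.1248 / 0.56 = 0.2229%.

0.22%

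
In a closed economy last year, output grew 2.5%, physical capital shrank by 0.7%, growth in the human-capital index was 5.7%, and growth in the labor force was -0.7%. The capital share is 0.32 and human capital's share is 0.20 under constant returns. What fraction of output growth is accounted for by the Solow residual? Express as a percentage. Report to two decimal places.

76.80%

Labor's share = 1 − 0.32 − 0.2 = 0.48.
Physical capital: 0.32 × (-0.7) = -0.224 pp.
The human-capital index: 0.2 × 5.7 = 1.14 pp.
The labor force: 0.48 × (-0.7) = -0.336 pp.
TFP growth = 2.5 − 0.58 = 1.92%.
TFP share of growth = 1.92 / 2.5 × 100 = 76.8%.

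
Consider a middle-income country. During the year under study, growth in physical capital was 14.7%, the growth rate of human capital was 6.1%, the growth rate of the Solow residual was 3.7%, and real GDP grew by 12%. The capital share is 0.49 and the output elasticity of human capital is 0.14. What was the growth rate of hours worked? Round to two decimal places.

0.66%

Labor's share = 1 − 0.49 − 0.14 = 0.37.
gY = gA + 0.49×14.7 + 0.14×6.1 + 0.37×g.
0.37×g = 12 − 3.7 − 8.057 = 0.243.
g = 0.243 / 0.37 = 0.6568%.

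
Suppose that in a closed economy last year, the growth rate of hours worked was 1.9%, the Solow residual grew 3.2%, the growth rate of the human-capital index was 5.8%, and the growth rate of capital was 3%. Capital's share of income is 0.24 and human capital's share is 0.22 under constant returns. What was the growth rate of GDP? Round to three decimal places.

Labor's share = 1 − 0.24 − 0.22 = 0.54.
Capital: 0.24 × 3 = 0.72 pp.
The human-capital index: 0.22 × 5.8 = 1.276 pp.
Hours worked: 0.54 × 1.9 = 1.026 pp.
Output growth = 3.2 + 3.022 = 6.222%.

GDP grew 6.222%.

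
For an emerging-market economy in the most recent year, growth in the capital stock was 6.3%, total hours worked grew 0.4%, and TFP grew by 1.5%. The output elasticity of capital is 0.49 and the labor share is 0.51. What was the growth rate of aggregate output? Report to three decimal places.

4.791%

Labor's share = 1 − 0.49 = 0.51.
The capital stock: 0.49 × 6.3 = 3.087 pp.
Total hours worked: 0.51 × 0.4 = 0.204 pp.
Output growth = 1.5 + 3.291 = 4.791%.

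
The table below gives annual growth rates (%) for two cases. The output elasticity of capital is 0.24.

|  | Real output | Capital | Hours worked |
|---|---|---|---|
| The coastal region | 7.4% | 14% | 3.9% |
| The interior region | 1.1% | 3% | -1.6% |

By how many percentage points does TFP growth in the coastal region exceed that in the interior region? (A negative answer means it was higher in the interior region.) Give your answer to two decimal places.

-0.52 percentage points

Labor's share = 1 − 0.24 = 0.76.
The coastal region: TFP = 7.4 − 3.36 − 2.964 = 1.076%.
The interior region: TFP = 1.1 − 0.72 + 1.216 = 1.596%.
Difference = 1.076 − (1.596) = -0.52 pp.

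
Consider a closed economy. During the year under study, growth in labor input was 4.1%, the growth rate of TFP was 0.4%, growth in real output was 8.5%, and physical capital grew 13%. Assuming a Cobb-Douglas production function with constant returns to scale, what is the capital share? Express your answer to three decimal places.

α = 0.449

gY = gA + α·gK + (1−α)·gL, so gY − gA − gL = α(gK − gL).
8.5 − 0.4 − 4.1 = α × (13 − 4.1).
4 = 8.9 α, so α = 0.44944.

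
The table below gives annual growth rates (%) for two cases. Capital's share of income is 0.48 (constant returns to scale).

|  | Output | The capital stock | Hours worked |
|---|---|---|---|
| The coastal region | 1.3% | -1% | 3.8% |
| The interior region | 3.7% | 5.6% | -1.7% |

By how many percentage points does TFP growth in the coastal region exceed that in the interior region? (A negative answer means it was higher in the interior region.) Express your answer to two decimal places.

-2.09 percentage points

Labor's share = 1 − 0.48 = 0.52.
The coastal region: TFP = 1.3 + 0.48 − 1.976 = -0.196%.
The interior region: TFP = 3.7 − 2.688 + 0.884 = 1.896%.
Difference = -0.196 − (1.896) = -2.092 pp.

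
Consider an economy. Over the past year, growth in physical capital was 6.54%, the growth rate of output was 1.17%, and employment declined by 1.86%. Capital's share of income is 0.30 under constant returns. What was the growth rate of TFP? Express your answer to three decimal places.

Labor's share = 1 − 0.3 = 0.7.
Physical capital: 0.3 × 6.54 = 1.962 pp.
Employment: 0.7 × (-1.86) = -1.302 pp.
TFP growth = 1.17 − 0.66 = 0.51%.

0.510%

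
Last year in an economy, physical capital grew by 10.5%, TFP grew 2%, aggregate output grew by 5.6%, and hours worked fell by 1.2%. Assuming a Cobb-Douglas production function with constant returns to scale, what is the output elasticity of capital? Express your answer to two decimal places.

The output elasticity of capital is 0.41.

gY = gA + α·gK + (1−α)·gL, so gY − gA − gL = α(gK − gL).
5.6 − 2 + 1.2 = α × (10.5 − (-1.2)).
4.8 = 11.7 α, so α = 0.4103.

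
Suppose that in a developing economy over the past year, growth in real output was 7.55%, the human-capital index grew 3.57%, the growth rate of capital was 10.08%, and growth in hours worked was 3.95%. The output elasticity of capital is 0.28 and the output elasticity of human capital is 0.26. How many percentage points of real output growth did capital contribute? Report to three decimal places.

2.822 pp

Contribution = share × growth = 0.28 × 10.08 = 2.8224 pp.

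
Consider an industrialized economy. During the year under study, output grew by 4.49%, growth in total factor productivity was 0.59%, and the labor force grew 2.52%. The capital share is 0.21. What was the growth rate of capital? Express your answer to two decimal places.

Capital grew 9.09%.

Labor's share = 1 − 0.21 = 0.79.
gY = gA + 0.79×2.52 + 0.21×g.
0.21×g = 4.49 − 0.59 − 1.9908 = 1.9092.
g = 1.9092 / 0.21 = 9.0914%.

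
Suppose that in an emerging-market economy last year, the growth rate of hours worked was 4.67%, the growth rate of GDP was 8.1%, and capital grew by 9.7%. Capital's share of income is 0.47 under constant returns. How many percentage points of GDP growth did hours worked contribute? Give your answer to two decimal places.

2.48 pp

Labor's share = 1 − 0.47 = 0.53.
Contribution = share × growth = 0.53 × 4.67 = 2.4751 pp.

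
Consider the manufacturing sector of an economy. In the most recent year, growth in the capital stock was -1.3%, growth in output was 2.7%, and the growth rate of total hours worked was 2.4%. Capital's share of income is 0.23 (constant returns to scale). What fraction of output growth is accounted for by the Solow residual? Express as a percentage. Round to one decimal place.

42.6%

Labor's share = 1 − 0.23 = 0.77.
The capital stock: 0.23 × (-1.3) = -0.299 pp.
Total hours worked: 0.77 × 2.4 = 1.848 pp.
TFP growth = 2.7 − 1.549 = 1.151%.
TFP share of growth = 1.151 / 2.7 × 100 = 42.63%.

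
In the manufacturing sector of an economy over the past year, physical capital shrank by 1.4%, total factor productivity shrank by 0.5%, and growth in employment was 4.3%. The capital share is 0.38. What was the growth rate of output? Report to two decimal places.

Labor's share = 1 − 0.38 = 0.62.
Physical capital: 0.38 × (-1.4) = -0.532 pp.
Employment: 0.62 × 4.3 = 2.666 pp.
Output growth = -0.5 + 2.134 = 1.634%.

Output growth was 1.63%.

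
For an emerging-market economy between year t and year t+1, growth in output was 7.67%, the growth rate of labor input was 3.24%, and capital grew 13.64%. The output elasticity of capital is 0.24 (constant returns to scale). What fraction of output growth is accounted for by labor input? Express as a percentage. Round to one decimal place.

Labor input accounted for 32.1% of growth.

Labor's share = 1 − 0.24 = 0.76.
Labor input contributed 0.76 × 3.24 = 2.4624 pp.
Share of growth = 2.4624 / 7.67 × 100 = 32.104%.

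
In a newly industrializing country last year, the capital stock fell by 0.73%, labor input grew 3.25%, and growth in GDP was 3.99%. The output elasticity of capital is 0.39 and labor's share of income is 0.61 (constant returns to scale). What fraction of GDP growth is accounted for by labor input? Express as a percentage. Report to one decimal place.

Labor's share = 1 − 0.39 = 0.61.
Labor input contributed 0.61 × 3.25 = 1.9825 pp.
Share of growth = 1.9825 / 3.99 × 100 = 49.687%.

Labor input accounted for 49.7% of growth.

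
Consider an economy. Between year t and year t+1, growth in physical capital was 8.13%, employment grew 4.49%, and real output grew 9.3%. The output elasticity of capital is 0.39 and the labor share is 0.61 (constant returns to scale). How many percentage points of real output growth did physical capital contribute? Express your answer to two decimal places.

3.17 pp

Contribution = share × growth = 0.39 × 8.13 = 3.1707 pp.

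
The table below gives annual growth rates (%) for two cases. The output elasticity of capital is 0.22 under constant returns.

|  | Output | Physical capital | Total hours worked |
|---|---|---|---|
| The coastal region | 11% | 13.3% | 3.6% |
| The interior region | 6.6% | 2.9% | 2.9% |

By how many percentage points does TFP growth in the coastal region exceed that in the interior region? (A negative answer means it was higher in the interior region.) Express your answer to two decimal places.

1.57 percentage points

Labor's share = 1 − 0.22 = 0.78.
The coastal region: TFP = 11 − 2.926 − 2.808 = 5.266%.
The interior region: TFP = 6.6 − 0.638 − 2.262 = 3.7%.
Difference = 5.266 − (3.7) = 1.566 pp.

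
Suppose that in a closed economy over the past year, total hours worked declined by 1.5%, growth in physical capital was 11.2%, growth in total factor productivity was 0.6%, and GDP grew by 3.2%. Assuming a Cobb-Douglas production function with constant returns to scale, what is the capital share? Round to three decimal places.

α = 0.323

gY = gA + α·gK + (1−α)·gL, so gY − gA − gL = α(gK − gL).
3.2 − 0.6 + 1.5 = α × (11.2 − (-1.5)).
4.1 = 12.7 α, so α = 0.32283.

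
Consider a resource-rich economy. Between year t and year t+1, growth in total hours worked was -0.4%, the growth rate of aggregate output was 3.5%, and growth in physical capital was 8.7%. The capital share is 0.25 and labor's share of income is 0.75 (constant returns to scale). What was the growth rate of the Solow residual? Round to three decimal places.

The Solow residual growth was 1.625%.

Labor's share = 1 − 0.25 = 0.75.
Physical capital: 0.25 × 8.7 = 2.175 pp.
Total hours worked: 0.75 × (-0.4) = -0.3 pp.
TFP growth = 3.5 − 1.875 = 1.625%.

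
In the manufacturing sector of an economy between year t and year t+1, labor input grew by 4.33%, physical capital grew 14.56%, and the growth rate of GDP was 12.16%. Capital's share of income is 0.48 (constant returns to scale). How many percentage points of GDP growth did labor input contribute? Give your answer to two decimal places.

Labor's share = 1 − 0.48 = 0.52.
Contribution = share × growth = 0.52 × 4.33 = 2.2516 pp.

2.25 pp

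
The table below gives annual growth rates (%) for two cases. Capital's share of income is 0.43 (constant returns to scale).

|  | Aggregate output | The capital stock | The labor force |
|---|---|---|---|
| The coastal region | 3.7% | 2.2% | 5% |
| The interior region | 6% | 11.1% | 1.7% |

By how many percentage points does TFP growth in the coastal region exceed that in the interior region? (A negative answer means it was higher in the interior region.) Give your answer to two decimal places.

-0.35 percentage points

Labor's share = 1 − 0.43 = 0.57.
The coastal region: TFP = 3.7 − 0.946 − 2.85 = -0.096%.
The interior region: TFP = 6 − 4.773 − 0.969 = 0.258%.
Difference = -0.096 − (0.258) = -0.354 pp.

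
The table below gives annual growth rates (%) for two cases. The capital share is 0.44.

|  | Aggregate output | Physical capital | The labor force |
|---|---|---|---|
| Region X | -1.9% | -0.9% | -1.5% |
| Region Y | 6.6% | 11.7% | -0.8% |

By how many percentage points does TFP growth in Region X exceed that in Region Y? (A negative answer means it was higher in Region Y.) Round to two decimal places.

Labor's share = 1 − 0.44 = 0.56.
Region X: TFP = -1.9 + 0.396 + 0.84 = -0.664%.
Region Y: TFP = 6.6 − 5.148 + 0.448 = 1.9%.
Difference = -0.664 − (1.9) = -2.564 pp.

-2.56 percentage points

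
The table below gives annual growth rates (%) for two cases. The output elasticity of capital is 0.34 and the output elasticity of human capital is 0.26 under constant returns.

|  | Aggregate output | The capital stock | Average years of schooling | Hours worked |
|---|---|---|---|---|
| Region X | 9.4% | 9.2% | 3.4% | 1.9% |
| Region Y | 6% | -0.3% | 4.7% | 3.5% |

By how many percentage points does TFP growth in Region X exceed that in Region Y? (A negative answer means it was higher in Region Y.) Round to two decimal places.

1.15 percentage points

Labor's share = 1 − 0.34 − 0.26 = 0.4.
Region X: TFP = 9.4 − 3.128 − 0.884 − 0.76 = 4.628%.
Region Y: TFP = 6 + 0.102 − 1.222 − 1.4 = 3.48%.
Difference = 4.628 − (3.48) = 1.148 pp.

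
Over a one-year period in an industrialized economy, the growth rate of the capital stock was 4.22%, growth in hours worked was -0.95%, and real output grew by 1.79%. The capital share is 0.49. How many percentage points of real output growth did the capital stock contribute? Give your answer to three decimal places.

2.068

Contribution = share × growth = 0.49 × 4.22 = 2.0678 pp.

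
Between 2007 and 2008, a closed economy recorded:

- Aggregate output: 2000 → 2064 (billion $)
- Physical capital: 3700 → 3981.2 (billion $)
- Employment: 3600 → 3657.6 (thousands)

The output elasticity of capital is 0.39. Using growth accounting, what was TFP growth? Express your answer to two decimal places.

-0.74%

Aggregate output growth = (2064 − 2000) / 2000 = 3.2%.
Physical capital growth = (3981.2 − 3700) / 3700 = 7.6%.
Employment growth = (3657.6 − 3600) / 3600 = 1.6%.
Labor's share = 1 − 0.39 = 0.61.
Physical capital: 0.39 × 7.6 = 2.964 pp.
Employment: 0.61 × 1.6 = 0.976 pp.
TFP growth = 3.2 − 3.94 = -0.74%.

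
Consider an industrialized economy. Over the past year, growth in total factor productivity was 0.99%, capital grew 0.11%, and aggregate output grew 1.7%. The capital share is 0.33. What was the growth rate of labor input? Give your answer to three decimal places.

Labor's share = 1 − 0.33 = 0.67.
gY = gA + 0.33×0.11 + 0.67×g.
0.67×g = 1.7 − 0.99 − 0.0363 = 0.6737.
g = 0.6737 / 0.67 = 1.00552%.

1.006%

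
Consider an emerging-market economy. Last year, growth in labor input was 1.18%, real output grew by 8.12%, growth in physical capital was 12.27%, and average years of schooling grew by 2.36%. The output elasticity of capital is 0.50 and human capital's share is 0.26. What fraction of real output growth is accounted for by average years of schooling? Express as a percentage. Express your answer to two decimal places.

Average years of schooling accounted for 7.56% of growth.

Average years of schooling contributed 0.26 × 2.36 = 0.6136 pp.
Share of growth = 0.6136 / 8.12 × 100 = 7.5567%.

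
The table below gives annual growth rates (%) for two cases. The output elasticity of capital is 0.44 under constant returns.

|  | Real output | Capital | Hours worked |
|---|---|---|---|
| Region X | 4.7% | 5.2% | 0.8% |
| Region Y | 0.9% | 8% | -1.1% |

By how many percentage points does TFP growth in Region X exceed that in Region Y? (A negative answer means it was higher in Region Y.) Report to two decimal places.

Labor's share = 1 − 0.44 = 0.56.
Region X: TFP = 4.7 − 2.288 − 0.448 = 1.964%.
Region Y: TFP = 0.9 − 3.52 + 0.616 = -2.004%.
Difference = 1.964 − (-2.004) = 3.968 pp.

3.97 percentage points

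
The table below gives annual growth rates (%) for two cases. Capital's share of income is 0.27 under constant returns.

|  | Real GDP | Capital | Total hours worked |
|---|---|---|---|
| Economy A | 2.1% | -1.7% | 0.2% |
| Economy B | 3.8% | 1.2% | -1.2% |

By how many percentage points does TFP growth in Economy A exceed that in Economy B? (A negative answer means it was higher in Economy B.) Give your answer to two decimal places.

Labor's share = 1 − 0.27 = 0.73.
Economy A: TFP = 2.1 + 0.459 − 0.146 = 2.413%.
Economy B: TFP = 3.8 − 0.324 + 0.876 = 4.352%.
Difference = 2.413 − (4.352) = -1.939 pp.

-1.94 percentage points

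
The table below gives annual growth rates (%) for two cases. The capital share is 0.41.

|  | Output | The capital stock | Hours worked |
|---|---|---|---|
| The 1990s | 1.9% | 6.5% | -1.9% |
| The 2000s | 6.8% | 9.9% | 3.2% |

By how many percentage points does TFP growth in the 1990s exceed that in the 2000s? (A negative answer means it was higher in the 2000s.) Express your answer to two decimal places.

Labor's share = 1 − 0.41 = 0.59.
The 1990s: TFP = 1.9 − 2.665 + 1.121 = 0.356%.
The 2000s: TFP = 6.8 − 4.059 − 1.888 = 0.853%.
Difference = 0.356 − (0.853) = -0.497 pp.

-0.50 percentage points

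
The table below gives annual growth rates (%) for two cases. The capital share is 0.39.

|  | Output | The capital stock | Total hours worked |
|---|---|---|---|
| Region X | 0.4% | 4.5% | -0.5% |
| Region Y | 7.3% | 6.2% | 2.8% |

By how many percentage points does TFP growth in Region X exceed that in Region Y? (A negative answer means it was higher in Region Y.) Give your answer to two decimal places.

-4.22 percentage points

Labor's share = 1 − 0.39 = 0.61.
Region X: TFP = 0.4 − 1.755 + 0.305 = -1.05%.
Region Y: TFP = 7.3 − 2.418 − 1.708 = 3.174%.
Difference = -1.05 − (3.174) = -4.224 pp.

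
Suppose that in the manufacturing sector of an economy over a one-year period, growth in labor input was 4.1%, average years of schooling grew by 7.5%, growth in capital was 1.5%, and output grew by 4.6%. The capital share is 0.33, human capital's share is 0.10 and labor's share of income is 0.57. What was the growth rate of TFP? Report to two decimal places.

Labor's share = 1 − 0.33 − 0.1 = 0.57.
Capital: 0.33 × 1.5 = 0.495 pp.
Average years of schooling: 0.1 × 7.5 = 0.75 pp.
Labor input: 0.57 × 4.1 = 2.337 pp.
TFP growth = 4.6 − 3.582 = 1.018%.

1.02%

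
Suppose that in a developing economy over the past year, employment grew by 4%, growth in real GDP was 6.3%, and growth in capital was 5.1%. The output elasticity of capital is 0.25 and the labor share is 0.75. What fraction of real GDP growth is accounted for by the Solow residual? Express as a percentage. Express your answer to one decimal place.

Labor's share = 1 − 0.25 = 0.75.
Capital: 0.25 × 5.1 = 1.275 pp.
Employment: 0.75 × 4 = 3 pp.
TFP growth = 6.3 − 4.275 = 2.025%.
TFP share of growth = 2.025 / 6.3 × 100 = 32.143%.

32.1%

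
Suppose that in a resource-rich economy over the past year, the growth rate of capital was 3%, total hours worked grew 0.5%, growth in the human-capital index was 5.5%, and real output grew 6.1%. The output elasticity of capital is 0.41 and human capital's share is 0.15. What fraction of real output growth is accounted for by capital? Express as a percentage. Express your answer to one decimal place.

Capital contributed 0.41 × 3 = 1.23 pp.
Share of growth = 1.23 / 6.1 × 100 = 20.164%.

20.2%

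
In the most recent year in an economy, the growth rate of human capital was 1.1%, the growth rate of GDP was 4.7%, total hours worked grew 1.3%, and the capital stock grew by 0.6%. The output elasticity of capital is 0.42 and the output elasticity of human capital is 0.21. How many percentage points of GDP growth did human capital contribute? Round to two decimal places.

0.23

Contribution = share × growth = 0.21 × 1.1 = 0.231 pp.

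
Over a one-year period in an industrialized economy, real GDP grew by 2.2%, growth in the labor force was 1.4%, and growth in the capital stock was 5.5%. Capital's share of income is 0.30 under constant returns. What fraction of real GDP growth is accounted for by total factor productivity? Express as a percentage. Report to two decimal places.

-19.55%

Labor's share = 1 − 0.3 = 0.7.
The capital stock: 0.3 × 5.5 = 1.65 pp.
The labor force: 0.7 × 1.4 = 0.98 pp.
TFP growth = 2.2 − 2.63 = -0.43%.
TFP share of growth = -0.43 / 2.2 × 100 = -19.5455%.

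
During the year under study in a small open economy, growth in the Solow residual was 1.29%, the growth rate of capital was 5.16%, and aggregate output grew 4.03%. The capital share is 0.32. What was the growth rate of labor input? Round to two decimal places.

Labor input grew 1.60%.

Labor's share = 1 − 0.32 = 0.68.
gY = gA + 0.32×5.16 + 0.68×g.
0.68×g = 4.03 − 1.29 − 1.6512 = 1.0888.
g = 1.0888 / 0.68 = 1.6012%.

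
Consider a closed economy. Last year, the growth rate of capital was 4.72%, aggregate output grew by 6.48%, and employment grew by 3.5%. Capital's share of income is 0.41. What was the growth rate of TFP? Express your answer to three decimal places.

Labor's share = 1 − 0.41 = 0.59.
Capital: 0.41 × 4.72 = 1.9352 pp.
Employment: 0.59 × 3.5 = 2.065 pp.
TFP growth = 6.48 − 4.0002 = 2.4798%.

TFP growth was 2.480%.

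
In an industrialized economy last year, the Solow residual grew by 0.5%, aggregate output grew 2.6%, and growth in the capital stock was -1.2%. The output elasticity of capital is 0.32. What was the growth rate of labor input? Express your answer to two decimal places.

3.65%

Labor's share = 1 − 0.32 = 0.68.
gY = gA + 0.32×(-1.2) + 0.68×g.
0.68×g = 2.6 − 0.5 + 0.384 = 2.484.
g = 2.484 / 0.68 = 3.6529%.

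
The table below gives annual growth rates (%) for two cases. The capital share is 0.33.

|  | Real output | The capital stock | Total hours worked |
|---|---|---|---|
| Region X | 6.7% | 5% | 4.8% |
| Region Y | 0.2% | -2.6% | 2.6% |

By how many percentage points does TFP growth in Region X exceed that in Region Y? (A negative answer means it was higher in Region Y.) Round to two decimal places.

2.52 percentage points

Labor's share = 1 − 0.33 = 0.67.
Region X: TFP = 6.7 − 1.65 − 3.216 = 1.834%.
Region Y: TFP = 0.2 + 0.858 − 1.742 = -0.684%.
Difference = 1.834 − (-0.684) = 2.518 pp.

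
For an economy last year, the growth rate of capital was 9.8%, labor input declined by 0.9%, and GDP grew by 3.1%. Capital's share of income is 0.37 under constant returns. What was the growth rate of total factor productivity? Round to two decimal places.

0.04%

Labor's share = 1 − 0.37 = 0.63.
Capital: 0.37 × 9.8 = 3.626 pp.
Labor input: 0.63 × (-0.9) = -0.567 pp.
TFP growth = 3.1 − 3.059 = 0.041%.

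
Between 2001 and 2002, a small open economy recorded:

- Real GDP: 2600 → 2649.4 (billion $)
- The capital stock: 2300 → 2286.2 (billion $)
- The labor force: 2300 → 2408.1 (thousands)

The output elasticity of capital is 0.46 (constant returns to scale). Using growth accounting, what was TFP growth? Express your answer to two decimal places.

-0.36%

Real GDP growth = (2649.4 − 2600) / 2600 = 1.9%.
The capital stock growth = (2286.2 − 2300) / 2300 = -0.6%.
The labor force growth = (2408.1 − 2300) / 2300 = 4.7%.
Labor's share = 1 − 0.46 = 0.54.
The capital stock: 0.46 × (-0.6) = -0.276 pp.
The labor force: 0.54 × 4.7 = 2.538 pp.
TFP growth = 1.9 − 2.262 = -0.362%.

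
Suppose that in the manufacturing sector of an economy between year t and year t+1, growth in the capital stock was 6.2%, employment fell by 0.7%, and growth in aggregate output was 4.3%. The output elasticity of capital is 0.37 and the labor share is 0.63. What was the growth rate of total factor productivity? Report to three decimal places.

Labor's share = 1 − 0.37 = 0.63.
The capital stock: 0.37 × 6.2 = 2.294 pp.
Employment: 0.63 × (-0.7) = -0.441 pp.
TFP growth = 4.3 − 1.853 = 2.447%.

2.447%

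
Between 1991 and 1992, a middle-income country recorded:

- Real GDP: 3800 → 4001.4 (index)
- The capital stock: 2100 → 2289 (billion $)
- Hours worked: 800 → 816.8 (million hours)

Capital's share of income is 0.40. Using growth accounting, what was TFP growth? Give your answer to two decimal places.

0.44%

Real GDP growth = (4001.4 − 3800) / 3800 = 5.3%.
The capital stock growth = (2289 − 2100) / 2100 = 9%.
Hours worked growth = (816.8 − 800) / 800 = 2.1%.
Labor's share = 1 − 0.4 = 0.6.
The capital stock: 0.4 × 9 = 3.6 pp.
Hours worked: 0.6 × 2.1 = 1.26 pp.
TFP growth = 5.3 − 4.86 = 0.44%.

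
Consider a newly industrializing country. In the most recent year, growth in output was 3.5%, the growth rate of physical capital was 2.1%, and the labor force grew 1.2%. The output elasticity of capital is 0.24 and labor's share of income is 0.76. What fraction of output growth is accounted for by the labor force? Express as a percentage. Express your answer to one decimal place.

The labor force accounted for 26.1% of growth.

Labor's share = 1 − 0.24 = 0.76.
The labor force contributed 0.76 × 1.2 = 0.912 pp.
Share of growth = 0.912 / 3.5 × 100 = 26.057%.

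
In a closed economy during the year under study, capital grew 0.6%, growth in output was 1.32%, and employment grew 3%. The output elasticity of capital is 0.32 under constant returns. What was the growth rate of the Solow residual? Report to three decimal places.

-0.912%

Labor's share = 1 − 0.32 = 0.68.
Capital: 0.32 × 0.6 = 0.192 pp.
Employment: 0.68 × 3 = 2.04 pp.
TFP growth = 1.32 − 2.232 = -0.912%.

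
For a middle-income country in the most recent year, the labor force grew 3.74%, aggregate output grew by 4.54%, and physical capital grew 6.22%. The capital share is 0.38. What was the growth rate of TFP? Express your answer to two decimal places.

-0.14%

Labor's share = 1 − 0.38 = 0.62.
Physical capital: 0.38 × 6.22 = 2.3636 pp.
The labor force: 0.62 × 3.74 = 2.3188 pp.
TFP growth = 4.54 − 4.6824 = -0.1424%.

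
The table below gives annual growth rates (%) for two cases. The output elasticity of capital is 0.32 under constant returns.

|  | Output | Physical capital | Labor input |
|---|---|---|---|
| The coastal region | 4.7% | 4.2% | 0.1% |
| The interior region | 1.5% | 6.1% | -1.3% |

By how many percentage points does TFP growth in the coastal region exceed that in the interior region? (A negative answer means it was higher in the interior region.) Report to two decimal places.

2.86 percentage points

Labor's share = 1 − 0.32 = 0.68.
The coastal region: TFP = 4.7 − 1.344 − 0.068 = 3.288%.
The interior region: TFP = 1.5 − 1.952 + 0.884 = 0.432%.
Difference = 3.288 − (0.432) = 2.856 pp.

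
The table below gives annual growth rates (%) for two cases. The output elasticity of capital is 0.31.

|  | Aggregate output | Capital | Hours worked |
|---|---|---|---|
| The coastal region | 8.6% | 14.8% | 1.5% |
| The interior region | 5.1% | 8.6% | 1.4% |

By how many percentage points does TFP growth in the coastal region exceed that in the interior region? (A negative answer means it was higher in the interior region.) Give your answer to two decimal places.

1.51 percentage points

Labor's share = 1 − 0.31 = 0.69.
The coastal region: TFP = 8.6 − 4.588 − 1.035 = 2.977%.
The interior region: TFP = 5.1 − 2.666 − 0.966 = 1.468%.
Difference = 2.977 − (1.468) = 1.509 pp.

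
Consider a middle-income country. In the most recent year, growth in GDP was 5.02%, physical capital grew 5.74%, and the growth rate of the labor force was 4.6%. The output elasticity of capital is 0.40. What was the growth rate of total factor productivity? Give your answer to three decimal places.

Labor's share = 1 − 0.4 = 0.6.
Physical capital: 0.4 × 5.74 = 2.296 pp.
The labor force: 0.6 × 4.6 = 2.76 pp.
TFP growth = 5.02 − 5.056 = -0.036%.

-0.036%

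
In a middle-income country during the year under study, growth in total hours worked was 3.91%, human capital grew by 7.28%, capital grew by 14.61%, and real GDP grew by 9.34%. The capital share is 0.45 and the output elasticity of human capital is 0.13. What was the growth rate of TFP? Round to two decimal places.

TFP grew 0.18%.

Labor's share = 1 − 0.45 − 0.13 = 0.42.
Capital: 0.45 × 14.61 = 6.5745 pp.
Human capital: 0.13 × 7.28 = 0.9464 pp.
Total hours worked: 0.42 × 3.91 = 1.6422 pp.
TFP growth = 9.34 − 9.1631 = 0.1769%.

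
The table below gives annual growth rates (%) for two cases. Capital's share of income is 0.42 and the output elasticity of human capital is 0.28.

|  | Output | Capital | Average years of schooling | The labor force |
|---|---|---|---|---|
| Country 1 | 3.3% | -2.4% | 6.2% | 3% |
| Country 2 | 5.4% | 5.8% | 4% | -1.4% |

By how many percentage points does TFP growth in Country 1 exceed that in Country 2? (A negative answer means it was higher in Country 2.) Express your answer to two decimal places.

Labor's share = 1 − 0.42 − 0.28 = 0.3.
Country 1: TFP = 3.3 + 1.008 − 1.736 − 0.9 = 1.672%.
Country 2: TFP = 5.4 − 2.436 − 1.12 + 0.42 = 2.264%.
Difference = 1.672 − (2.264) = -0.592 pp.

-0.59 percentage points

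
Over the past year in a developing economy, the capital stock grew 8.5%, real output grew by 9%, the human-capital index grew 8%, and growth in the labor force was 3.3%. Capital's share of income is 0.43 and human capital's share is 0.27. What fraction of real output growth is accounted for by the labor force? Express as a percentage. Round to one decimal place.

Labor's share = 1 − 0.43 − 0.27 = 0.3.
The labor force contributed 0.3 × 3.3 = 0.99 pp.
Share of growth = 0.99 / 9 × 100 = 11%.

The labor force accounted for 11.0% of growth.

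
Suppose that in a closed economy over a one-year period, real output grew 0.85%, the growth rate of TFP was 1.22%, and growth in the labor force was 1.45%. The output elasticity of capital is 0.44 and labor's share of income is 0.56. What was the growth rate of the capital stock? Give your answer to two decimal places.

Labor's share = 1 − 0.44 = 0.56.
gY = gA + 0.56×1.45 + 0.44×g.
0.44×g = 0.85 − 1.22 − 0.812 = -1.182.
g = -1.182 / 0.44 = -2.6864%.

-2.69%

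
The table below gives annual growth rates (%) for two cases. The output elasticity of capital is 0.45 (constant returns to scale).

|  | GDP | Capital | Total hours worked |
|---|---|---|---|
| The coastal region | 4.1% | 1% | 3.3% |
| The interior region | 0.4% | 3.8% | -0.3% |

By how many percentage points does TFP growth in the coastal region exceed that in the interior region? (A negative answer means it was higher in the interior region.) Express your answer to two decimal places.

Labor's share = 1 − 0.45 = 0.55.
The coastal region: TFP = 4.1 − 0.45 − 1.815 = 1.835%.
The interior region: TFP = 0.4 − 1.71 + 0.165 = -1.145%.
Difference = 1.835 − (-1.145) = 2.98 pp.

2.98 percentage points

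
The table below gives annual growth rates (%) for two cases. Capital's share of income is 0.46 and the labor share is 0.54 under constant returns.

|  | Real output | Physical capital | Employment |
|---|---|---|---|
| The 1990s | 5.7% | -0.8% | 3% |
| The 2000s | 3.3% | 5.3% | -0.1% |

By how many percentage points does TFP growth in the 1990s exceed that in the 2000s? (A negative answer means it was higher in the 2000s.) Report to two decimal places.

3.53 percentage points

Labor's share = 1 − 0.46 = 0.54.
The 1990s: TFP = 5.7 + 0.368 − 1.62 = 4.448%.
The 2000s: TFP = 3.3 − 2.438 + 0.054 = 0.916%.
Difference = 4.448 − (0.916) = 3.532 pp.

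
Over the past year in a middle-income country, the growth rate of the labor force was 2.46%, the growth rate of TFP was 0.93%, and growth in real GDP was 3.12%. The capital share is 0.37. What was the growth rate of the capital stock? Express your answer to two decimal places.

1.73%

Labor's share = 1 − 0.37 = 0.63.
gY = gA + 0.63×2.46 + 0.37×g.
0.37×g = 3.12 − 0.93 − 1.5498 = 0.6402.
g = 0.6402 / 0.37 = 1.7303%.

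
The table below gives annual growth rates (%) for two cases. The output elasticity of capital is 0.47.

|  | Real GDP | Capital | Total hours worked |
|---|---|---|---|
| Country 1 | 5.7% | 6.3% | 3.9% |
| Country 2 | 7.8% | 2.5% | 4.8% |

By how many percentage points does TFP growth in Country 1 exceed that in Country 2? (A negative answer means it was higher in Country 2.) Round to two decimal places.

-3.41 percentage points

Labor's share = 1 − 0.47 = 0.53.
Country 1: TFP = 5.7 − 2.961 − 2.067 = 0.672%.
Country 2: TFP = 7.8 − 1.175 − 2.544 = 4.081%.
Difference = 0.672 − (4.081) = -3.409 pp.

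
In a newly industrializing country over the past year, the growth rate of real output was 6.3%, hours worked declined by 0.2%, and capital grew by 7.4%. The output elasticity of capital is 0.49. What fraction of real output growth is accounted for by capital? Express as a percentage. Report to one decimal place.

57.6%

Capital contributed 0.49 × 7.4 = 3.626 pp.
Share of growth = 3.626 / 6.3 × 100 = 57.556%.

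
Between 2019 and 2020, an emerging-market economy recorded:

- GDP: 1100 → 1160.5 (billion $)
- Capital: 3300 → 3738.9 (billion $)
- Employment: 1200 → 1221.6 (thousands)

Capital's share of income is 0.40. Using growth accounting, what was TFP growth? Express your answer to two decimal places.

GDP growth = (1160.5 − 1100) / 1100 = 5.5%.
Capital growth = (3738.9 − 3300) / 3300 = 13.3%.
Employment growth = (1221.6 − 1200) / 1200 = 1.8%.
Labor's share = 1 − 0.4 = 0.6.
Capital: 0.4 × 13.3 = 5.32 pp.
Employment: 0.6 × 1.8 = 1.08 pp.
TFP growth = 5.5 − 6.4 = -0.9%.

-0.90%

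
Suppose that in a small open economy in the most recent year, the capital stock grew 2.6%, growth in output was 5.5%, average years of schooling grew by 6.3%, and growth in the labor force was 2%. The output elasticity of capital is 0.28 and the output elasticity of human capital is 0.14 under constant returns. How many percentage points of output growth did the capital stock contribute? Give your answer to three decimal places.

Contribution = share × growth = 0.28 × 2.6 = 0.728 pp.

0.728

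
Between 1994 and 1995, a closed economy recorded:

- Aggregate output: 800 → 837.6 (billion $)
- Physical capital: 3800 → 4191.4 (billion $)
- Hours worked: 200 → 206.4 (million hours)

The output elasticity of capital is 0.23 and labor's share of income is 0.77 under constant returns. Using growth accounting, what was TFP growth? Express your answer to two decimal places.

Aggregate output growth = (837.6 − 800) / 800 = 4.7%.
Physical capital growth = (4191.4 − 3800) / 3800 = 10.3%.
Hours worked growth = (206.4 − 200) / 200 = 3.2%.
Labor's share = 1 − 0.23 = 0.77.
Physical capital: 0.23 × 10.3 = 2.369 pp.
Hours worked: 0.77 × 3.2 = 2.464 pp.
TFP growth = 4.7 − 4.833 = -0.133%.

-0.13%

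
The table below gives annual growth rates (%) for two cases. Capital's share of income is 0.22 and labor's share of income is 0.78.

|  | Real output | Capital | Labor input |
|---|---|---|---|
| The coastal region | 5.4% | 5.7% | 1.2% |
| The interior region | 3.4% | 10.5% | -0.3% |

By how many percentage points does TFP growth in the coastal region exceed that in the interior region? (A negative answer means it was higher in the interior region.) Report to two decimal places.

1.89 percentage points

Labor's share = 1 − 0.22 = 0.78.
The coastal region: TFP = 5.4 − 1.254 − 0.936 = 3.21%.
The interior region: TFP = 3.4 − 2.31 + 0.234 = 1.324%.
Difference = 3.21 − (1.324) = 1.886 pp.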